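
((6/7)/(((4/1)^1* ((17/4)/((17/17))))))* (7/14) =0.03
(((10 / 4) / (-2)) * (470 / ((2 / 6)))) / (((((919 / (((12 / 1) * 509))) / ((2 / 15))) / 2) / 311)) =-892806360 / 919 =-971497.67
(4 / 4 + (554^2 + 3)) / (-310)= -30692 / 31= -990.06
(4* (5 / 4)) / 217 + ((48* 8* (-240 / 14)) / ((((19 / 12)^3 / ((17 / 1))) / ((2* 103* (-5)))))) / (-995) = -1234911006025 / 42313171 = -29185.03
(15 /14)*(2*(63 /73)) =135 /73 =1.85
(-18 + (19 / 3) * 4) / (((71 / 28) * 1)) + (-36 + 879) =180175 / 213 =845.89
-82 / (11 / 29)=-2378 / 11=-216.18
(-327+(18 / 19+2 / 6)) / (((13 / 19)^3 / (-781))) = 5234516606 / 6591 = 794191.57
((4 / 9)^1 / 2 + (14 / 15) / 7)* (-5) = -16 / 9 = -1.78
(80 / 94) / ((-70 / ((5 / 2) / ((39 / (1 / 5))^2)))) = -2 / 2502045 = -0.00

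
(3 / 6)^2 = 1 / 4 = 0.25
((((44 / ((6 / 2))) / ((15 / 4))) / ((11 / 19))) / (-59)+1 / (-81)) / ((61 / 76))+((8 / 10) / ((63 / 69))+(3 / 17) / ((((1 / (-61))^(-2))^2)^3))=5420363712080979857301069283 / 7547654580160057729116555105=0.72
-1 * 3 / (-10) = 3 / 10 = 0.30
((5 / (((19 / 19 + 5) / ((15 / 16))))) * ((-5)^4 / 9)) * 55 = 859375 / 288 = 2983.94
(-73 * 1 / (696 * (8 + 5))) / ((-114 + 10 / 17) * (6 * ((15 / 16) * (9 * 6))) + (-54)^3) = 1241 / 29519262864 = 0.00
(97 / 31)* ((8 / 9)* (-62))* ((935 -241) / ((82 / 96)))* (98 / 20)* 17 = -7177714432 / 615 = -11671080.38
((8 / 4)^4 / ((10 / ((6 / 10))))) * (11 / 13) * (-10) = -528 / 65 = -8.12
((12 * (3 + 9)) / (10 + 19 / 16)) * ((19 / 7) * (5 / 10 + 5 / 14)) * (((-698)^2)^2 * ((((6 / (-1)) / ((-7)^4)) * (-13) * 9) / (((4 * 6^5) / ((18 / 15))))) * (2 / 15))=5628463794350592 / 526479275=10690760.42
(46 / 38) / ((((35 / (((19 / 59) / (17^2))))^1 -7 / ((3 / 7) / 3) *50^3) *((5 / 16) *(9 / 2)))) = -0.00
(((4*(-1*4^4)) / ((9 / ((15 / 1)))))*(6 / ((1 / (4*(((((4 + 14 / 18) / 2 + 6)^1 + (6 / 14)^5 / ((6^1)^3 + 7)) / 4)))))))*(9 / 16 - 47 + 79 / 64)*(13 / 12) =425693627087300 / 101194947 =4206668.81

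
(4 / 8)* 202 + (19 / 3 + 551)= 1975 / 3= 658.33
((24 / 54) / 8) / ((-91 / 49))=-0.03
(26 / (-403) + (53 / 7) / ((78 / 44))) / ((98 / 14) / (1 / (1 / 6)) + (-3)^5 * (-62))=71200 / 255026863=0.00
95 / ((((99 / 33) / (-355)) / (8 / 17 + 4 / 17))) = -134900 / 17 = -7935.29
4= 4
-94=-94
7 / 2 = 3.50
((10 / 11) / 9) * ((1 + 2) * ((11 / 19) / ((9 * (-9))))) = -10 / 4617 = -0.00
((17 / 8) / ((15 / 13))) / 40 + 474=2275421 / 4800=474.05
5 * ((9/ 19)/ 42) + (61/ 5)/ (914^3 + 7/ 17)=0.06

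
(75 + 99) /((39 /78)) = 348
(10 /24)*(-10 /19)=-25 /114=-0.22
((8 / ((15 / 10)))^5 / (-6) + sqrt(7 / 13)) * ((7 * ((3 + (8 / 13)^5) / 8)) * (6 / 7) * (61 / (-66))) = 1538.01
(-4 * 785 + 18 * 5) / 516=-1525 / 258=-5.91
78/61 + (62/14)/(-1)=-1345/427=-3.15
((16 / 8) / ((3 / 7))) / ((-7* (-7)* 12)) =1 / 126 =0.01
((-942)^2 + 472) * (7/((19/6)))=37289112/19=1962584.84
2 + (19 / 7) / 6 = 103 / 42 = 2.45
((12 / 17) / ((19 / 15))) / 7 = 180 / 2261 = 0.08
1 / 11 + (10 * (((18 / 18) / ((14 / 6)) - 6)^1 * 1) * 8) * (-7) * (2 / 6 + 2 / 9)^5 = 35769683 / 216513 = 165.21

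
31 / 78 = 0.40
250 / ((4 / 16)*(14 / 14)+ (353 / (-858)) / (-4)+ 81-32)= 858000 / 169379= 5.07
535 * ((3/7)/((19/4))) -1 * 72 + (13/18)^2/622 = -635999891/26803224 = -23.73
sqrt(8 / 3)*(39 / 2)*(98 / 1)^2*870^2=94500478800*sqrt(6)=231477953508.70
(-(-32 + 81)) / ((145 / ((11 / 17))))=-539 / 2465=-0.22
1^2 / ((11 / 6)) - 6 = -60 / 11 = -5.45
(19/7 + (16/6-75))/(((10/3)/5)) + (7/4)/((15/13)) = -43223/420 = -102.91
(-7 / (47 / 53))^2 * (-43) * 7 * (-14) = 580019174 / 2209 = 262570.93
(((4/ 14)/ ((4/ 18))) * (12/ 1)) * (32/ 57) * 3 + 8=4520/ 133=33.98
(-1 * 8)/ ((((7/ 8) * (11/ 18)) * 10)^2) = -41472/ 148225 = -0.28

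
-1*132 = -132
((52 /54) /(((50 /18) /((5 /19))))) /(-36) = -13 /5130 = -0.00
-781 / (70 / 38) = -14839 / 35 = -423.97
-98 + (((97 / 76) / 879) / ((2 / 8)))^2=-27334483889 / 278923401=-98.00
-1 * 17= -17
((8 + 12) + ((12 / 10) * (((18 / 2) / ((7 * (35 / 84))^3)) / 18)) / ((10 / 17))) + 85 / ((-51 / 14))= -10586558 / 3215625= -3.29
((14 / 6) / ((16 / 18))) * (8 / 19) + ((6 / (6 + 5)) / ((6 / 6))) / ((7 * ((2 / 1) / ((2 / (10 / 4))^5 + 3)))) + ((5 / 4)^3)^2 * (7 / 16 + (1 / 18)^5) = 102751996104031429 / 35384806195200000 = 2.90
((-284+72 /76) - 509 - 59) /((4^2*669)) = -0.08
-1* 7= -7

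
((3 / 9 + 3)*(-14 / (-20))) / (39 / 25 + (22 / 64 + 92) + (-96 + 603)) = 5600 / 1442169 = 0.00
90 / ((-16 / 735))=-33075 / 8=-4134.38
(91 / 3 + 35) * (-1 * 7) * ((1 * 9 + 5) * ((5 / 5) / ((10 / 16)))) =-153664 / 15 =-10244.27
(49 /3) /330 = 49 /990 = 0.05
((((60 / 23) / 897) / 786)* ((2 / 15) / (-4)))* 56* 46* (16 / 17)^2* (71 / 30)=-1017856 / 1528178535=-0.00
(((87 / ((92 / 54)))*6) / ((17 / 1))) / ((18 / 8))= 3132 / 391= 8.01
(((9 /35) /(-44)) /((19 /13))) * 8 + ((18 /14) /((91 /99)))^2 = 816041367 /424028605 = 1.92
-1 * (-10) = 10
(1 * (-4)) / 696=-1 / 174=-0.01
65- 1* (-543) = 608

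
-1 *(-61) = 61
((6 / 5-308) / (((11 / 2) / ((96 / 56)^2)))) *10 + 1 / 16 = -14136805 / 8624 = -1639.24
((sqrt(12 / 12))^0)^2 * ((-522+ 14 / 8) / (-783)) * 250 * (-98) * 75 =-318653125 / 261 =-1220893.20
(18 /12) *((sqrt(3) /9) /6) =0.05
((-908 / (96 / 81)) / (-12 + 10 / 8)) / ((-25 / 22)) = -67419 / 1075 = -62.72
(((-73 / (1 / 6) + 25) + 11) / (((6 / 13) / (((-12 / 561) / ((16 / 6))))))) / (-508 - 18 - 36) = -2613 / 210188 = -0.01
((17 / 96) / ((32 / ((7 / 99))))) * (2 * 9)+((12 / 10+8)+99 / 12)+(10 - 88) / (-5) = 33.06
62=62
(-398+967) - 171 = 398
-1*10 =-10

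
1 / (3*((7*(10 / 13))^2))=169 / 14700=0.01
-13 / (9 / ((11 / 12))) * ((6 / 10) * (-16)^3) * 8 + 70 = 1174606 / 45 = 26102.36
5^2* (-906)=-22650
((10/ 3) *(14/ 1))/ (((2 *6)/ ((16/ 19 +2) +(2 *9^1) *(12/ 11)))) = 18270/ 209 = 87.42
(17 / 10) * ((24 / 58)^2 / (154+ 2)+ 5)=929509 / 109330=8.50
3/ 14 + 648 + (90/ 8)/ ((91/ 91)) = 18465/ 28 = 659.46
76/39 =1.95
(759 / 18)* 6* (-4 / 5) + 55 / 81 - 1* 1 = -82102 / 405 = -202.72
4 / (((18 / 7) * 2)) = 7 / 9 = 0.78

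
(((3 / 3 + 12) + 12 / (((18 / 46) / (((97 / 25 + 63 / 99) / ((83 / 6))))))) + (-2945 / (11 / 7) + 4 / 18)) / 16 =-190106099 / 1643400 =-115.68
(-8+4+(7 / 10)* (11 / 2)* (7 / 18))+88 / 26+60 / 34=210559 / 79560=2.65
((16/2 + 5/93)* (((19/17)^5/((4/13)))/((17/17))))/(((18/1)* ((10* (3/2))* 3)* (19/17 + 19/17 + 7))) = 0.01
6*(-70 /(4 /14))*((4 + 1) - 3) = -2940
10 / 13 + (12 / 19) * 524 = 81934 / 247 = 331.72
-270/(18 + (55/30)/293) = -94932/6331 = -14.99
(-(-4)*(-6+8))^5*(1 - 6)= -163840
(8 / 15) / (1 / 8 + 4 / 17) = 1088 / 735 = 1.48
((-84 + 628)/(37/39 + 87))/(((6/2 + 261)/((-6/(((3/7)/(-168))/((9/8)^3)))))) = 483327/6160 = 78.46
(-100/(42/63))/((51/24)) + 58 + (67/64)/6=-81037/6528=-12.41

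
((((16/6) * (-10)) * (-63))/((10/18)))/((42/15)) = 1080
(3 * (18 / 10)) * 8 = 216 / 5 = 43.20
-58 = -58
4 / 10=2 / 5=0.40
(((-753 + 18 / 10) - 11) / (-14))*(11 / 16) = 41921 / 1120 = 37.43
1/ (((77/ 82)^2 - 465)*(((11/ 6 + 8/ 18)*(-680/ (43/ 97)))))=15867/ 25730427095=0.00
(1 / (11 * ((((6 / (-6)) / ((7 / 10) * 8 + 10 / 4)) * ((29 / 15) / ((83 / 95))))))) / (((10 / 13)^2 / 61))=-207922221 / 6061000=-34.30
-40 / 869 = -0.05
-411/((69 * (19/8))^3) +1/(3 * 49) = 246923303/36802972773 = 0.01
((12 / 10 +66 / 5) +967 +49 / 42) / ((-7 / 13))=-54743 / 30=-1824.77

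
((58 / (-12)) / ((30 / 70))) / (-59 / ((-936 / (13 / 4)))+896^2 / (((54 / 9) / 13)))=-3248 / 500957243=-0.00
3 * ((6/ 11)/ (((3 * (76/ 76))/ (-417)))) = -2502/ 11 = -227.45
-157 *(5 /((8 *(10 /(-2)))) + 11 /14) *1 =-103.73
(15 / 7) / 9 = 5 / 21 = 0.24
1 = 1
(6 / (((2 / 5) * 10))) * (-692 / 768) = -1.35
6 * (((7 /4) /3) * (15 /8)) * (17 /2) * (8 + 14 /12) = 32725 /64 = 511.33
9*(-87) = -783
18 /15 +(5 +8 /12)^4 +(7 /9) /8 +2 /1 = 3351523 /3240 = 1034.42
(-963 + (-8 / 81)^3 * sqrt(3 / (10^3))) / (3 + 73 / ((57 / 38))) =-2889 / 155 - 128 * sqrt(30) / 686444625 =-18.64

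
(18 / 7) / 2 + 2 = 23 / 7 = 3.29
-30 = -30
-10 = -10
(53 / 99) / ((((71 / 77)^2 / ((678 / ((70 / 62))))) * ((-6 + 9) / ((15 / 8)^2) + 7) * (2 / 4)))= 9223060 / 95779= 96.30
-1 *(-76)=76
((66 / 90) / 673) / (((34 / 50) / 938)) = 51590 / 34323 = 1.50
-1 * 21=-21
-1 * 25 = -25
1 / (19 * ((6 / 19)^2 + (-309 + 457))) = 19 / 53464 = 0.00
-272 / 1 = -272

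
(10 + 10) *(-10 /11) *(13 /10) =-260 /11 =-23.64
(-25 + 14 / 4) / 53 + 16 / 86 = -0.22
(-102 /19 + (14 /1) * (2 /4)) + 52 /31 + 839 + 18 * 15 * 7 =1609330 /589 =2732.31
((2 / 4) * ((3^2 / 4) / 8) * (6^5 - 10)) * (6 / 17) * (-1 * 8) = -3083.56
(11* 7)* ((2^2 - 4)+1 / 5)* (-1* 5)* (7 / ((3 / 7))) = -3773 / 3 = -1257.67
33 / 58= 0.57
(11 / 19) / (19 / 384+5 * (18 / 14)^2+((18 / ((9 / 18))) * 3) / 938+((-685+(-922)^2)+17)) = 13867392 / 20346066303499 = 0.00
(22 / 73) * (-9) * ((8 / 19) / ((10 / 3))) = -2376 / 6935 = -0.34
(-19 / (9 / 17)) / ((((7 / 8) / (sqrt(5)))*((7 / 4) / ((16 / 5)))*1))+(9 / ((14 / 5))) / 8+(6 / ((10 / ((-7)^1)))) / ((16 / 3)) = -165376*sqrt(5) / 2205-27 / 70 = -168.09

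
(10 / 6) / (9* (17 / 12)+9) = 20 / 261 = 0.08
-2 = -2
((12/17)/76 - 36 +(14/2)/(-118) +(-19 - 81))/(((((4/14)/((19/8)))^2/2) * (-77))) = 244.18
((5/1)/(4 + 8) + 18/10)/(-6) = -133/360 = -0.37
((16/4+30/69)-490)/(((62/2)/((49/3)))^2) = -26814368/198927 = -134.80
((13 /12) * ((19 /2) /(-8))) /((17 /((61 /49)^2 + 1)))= -756067 /3918432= -0.19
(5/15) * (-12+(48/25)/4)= -96/25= -3.84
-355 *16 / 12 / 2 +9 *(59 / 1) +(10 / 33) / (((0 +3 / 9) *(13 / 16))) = 126749 / 429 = 295.45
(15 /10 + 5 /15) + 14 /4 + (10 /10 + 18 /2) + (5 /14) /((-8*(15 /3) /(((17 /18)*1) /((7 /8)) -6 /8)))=432685 /28224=15.33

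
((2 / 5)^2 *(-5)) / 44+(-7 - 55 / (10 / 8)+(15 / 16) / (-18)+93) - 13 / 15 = 72271 / 1760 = 41.06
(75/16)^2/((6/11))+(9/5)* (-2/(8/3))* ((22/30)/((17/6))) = 8689593/217600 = 39.93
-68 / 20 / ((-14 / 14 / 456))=7752 / 5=1550.40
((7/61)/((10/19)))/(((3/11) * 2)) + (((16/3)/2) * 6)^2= 938423/3660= 256.40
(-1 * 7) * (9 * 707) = -44541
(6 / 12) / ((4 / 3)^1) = 0.38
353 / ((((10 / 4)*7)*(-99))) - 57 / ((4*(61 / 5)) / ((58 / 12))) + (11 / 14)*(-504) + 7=-667658483 / 1690920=-394.85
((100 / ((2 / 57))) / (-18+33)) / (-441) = -190 / 441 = -0.43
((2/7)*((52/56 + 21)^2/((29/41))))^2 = 14932111195681/395771236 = 37729.15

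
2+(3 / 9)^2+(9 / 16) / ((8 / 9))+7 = 11225 / 1152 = 9.74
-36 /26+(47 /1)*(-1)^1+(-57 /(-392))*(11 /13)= -245941 /5096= -48.26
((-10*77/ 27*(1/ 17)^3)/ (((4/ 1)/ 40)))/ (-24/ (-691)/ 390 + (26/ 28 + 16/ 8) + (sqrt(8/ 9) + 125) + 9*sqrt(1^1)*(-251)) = 6089191047940000*sqrt(2)/ 714605828522021837929233 + 6488250261546053000/ 238201942840673945976411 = 0.00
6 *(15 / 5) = 18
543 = 543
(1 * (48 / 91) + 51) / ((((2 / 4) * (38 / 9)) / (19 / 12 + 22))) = 3980961 / 6916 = 575.62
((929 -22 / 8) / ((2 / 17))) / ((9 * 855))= 221 / 216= 1.02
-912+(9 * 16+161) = -607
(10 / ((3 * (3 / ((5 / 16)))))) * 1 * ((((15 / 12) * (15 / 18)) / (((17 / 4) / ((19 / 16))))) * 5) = 59375 / 117504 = 0.51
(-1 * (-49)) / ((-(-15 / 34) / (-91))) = -151606 / 15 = -10107.07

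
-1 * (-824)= 824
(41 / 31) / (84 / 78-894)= -533 / 359848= -0.00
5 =5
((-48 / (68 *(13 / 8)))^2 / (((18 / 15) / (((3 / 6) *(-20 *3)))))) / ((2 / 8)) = -921600 / 48841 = -18.87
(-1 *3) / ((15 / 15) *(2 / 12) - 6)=18 / 35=0.51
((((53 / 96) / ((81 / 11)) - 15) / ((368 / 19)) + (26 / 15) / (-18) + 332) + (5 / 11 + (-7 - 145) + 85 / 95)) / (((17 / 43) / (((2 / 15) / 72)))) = 23207249700931 / 27451307980800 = 0.85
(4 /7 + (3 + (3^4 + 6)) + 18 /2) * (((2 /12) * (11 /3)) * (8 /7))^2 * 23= 31036016 /27783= 1117.09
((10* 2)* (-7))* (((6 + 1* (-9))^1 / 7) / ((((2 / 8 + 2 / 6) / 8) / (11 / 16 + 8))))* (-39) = -278794.29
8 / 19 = 0.42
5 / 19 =0.26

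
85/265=17/53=0.32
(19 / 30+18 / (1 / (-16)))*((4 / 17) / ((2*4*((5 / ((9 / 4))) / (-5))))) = 25863 / 1360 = 19.02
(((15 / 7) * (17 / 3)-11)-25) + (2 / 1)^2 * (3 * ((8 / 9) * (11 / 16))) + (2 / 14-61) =-1625 / 21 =-77.38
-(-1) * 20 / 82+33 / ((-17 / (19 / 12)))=-7889 / 2788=-2.83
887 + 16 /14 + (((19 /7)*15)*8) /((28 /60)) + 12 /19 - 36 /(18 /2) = 1473525 /931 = 1582.73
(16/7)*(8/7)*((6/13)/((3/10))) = 2560/637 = 4.02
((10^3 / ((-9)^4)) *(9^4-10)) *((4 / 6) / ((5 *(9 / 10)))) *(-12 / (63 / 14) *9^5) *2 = -419264000 / 9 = -46584888.89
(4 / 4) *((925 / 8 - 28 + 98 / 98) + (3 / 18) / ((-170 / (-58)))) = 180911 / 2040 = 88.68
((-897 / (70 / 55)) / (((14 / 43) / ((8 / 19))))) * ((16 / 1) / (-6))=2430.54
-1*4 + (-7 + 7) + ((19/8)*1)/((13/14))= -75/52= -1.44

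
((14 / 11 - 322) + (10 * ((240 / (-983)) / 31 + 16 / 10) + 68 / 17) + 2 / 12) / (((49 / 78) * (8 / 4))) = -239.28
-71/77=-0.92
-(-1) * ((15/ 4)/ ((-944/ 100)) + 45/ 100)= 249/ 4720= 0.05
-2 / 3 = -0.67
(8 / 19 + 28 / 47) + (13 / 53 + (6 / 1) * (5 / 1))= 1479603 / 47329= 31.26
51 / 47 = 1.09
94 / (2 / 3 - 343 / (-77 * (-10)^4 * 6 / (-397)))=62040000 / 420547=147.52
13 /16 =0.81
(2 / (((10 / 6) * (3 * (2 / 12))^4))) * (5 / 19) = 96 / 19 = 5.05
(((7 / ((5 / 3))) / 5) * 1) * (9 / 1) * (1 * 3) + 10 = 817 / 25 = 32.68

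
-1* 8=-8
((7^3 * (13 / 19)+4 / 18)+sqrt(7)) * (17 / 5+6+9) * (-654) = -805629464 / 285- 60168 * sqrt(7) / 5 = -2858607.96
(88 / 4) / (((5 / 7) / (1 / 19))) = 154 / 95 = 1.62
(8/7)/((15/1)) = 8/105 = 0.08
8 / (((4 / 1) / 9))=18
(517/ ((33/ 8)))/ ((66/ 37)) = 6956/ 99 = 70.26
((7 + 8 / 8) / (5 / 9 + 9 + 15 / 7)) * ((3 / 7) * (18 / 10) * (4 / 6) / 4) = 324 / 3685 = 0.09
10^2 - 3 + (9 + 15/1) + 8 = 129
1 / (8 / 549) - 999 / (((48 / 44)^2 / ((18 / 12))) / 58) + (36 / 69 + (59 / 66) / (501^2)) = -222399311793649 / 3048156144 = -72961.92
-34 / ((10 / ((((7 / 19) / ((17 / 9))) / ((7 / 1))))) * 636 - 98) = -51 / 342233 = -0.00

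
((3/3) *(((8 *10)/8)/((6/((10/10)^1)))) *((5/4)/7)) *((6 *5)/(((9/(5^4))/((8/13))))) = 312500/819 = 381.56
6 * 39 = 234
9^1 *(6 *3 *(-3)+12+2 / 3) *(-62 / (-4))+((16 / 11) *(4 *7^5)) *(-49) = -52770178 / 11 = -4797288.91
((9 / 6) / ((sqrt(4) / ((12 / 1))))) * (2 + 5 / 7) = 171 / 7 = 24.43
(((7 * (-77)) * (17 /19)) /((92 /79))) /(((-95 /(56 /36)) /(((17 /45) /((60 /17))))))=1464403171 /2017629000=0.73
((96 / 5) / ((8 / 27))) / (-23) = -324 / 115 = -2.82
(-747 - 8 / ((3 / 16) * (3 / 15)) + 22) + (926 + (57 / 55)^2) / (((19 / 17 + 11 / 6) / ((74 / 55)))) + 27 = -488.65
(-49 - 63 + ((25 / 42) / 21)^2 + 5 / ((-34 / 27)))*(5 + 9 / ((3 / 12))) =-62880328181 / 13224708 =-4754.76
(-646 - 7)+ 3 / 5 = -3262 / 5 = -652.40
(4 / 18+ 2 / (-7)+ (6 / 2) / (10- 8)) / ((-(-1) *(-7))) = -181 / 882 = -0.21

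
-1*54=-54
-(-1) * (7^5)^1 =16807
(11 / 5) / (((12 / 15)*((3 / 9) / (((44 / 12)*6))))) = 181.50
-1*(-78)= 78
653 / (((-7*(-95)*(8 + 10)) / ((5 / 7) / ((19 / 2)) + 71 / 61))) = 729401 / 10790290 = 0.07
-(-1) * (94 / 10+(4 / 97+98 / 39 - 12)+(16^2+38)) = 5560141 / 18915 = 293.95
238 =238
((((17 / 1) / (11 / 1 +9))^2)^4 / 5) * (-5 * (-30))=20927272323 / 2560000000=8.17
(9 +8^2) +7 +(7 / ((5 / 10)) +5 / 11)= 1039 / 11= 94.45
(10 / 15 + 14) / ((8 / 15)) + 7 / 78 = 1076 / 39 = 27.59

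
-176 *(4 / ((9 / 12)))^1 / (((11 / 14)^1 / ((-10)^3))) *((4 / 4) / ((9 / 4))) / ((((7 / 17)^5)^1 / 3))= 2907867136000 / 21609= 134567408.76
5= 5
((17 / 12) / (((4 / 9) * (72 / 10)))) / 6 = 0.07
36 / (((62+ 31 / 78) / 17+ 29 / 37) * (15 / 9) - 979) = -0.04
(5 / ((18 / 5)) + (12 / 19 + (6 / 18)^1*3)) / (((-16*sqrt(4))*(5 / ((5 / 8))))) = -1033 / 87552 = -0.01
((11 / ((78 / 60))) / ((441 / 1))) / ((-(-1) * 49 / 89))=9790 / 280917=0.03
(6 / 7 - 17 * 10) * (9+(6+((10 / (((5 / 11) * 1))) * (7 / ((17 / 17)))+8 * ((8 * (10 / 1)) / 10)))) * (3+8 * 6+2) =-14621216 / 7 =-2088745.14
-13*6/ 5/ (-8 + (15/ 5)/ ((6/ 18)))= -78/ 5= -15.60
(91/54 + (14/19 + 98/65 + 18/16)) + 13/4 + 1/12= 2237597/266760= 8.39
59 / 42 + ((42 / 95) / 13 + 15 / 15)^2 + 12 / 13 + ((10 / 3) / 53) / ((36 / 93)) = 18127484656 / 5092726275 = 3.56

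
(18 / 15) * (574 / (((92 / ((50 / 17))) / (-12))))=-103320 / 391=-264.25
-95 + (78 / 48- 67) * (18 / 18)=-160.38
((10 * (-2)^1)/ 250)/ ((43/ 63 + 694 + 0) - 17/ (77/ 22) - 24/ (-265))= -6678/ 57590735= -0.00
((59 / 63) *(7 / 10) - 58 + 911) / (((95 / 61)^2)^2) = 1063762118189 / 7330556250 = 145.11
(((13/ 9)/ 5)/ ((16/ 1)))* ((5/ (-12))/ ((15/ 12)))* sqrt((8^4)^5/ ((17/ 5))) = -872415232* sqrt(85)/ 2295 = -3504693.25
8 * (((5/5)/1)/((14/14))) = 8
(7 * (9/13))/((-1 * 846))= -7/1222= -0.01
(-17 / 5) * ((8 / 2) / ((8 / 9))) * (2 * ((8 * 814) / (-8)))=124542 / 5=24908.40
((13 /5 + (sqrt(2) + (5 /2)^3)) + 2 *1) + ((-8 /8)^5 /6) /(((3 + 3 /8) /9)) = 21.19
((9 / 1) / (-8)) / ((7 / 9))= -1.45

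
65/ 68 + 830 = 56505/ 68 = 830.96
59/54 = 1.09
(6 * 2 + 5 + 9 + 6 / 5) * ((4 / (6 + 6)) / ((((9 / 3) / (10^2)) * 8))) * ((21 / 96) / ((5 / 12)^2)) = 47.60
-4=-4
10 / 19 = 0.53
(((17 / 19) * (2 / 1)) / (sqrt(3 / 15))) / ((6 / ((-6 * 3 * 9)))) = -918 * sqrt(5) / 19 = -108.04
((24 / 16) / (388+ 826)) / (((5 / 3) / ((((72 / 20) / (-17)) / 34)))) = -81 / 17542300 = -0.00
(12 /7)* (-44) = -528 /7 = -75.43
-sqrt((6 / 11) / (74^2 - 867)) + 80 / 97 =80 / 97 - sqrt(2514) / 4609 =0.81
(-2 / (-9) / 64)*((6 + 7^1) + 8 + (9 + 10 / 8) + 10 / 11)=1415 / 12672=0.11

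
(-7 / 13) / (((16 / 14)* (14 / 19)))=-0.64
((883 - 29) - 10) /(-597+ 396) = -844 /201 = -4.20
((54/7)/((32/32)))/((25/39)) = 2106/175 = 12.03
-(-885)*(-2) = -1770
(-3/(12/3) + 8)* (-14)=-203/2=-101.50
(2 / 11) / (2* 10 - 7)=2 / 143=0.01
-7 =-7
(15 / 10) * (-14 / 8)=-21 / 8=-2.62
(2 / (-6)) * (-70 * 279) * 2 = 13020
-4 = -4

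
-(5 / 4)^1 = -5 / 4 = -1.25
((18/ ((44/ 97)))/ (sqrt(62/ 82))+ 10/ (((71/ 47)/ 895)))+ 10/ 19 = 873 * sqrt(1271)/ 682+ 7993060/ 1349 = 5970.81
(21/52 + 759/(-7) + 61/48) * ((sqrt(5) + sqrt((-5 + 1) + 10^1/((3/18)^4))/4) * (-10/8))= 2331505 * sqrt(5)/17472 + 2331505 * sqrt(3239)/34944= 4095.64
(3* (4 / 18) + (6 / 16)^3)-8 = -11183 / 1536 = -7.28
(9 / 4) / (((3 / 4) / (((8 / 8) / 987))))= 1 / 329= 0.00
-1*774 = -774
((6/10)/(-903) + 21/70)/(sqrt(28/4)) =901 * sqrt(7)/21070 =0.11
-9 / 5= -1.80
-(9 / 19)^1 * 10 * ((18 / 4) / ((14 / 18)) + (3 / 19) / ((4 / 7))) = -28.71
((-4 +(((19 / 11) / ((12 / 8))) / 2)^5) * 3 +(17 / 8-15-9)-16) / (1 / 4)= -5185198477 / 26090262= -198.74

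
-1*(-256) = 256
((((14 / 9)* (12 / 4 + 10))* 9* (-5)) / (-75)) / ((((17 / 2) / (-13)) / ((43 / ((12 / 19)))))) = -966511 / 765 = -1263.41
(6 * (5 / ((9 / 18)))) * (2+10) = 720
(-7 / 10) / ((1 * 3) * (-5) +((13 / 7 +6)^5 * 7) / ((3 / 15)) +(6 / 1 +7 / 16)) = -134456 / 201312105315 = -0.00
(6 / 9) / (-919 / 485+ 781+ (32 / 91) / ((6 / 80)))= 44135 / 51889109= 0.00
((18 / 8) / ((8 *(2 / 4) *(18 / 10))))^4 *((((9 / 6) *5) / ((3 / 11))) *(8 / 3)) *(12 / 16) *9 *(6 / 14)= 928125 / 458752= 2.02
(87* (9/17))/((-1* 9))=-87/17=-5.12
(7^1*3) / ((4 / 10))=105 / 2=52.50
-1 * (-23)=23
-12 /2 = -6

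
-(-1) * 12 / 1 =12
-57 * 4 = -228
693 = 693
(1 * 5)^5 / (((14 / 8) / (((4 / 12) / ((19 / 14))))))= 25000 / 57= 438.60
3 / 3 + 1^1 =2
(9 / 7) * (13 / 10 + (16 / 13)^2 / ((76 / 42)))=617607 / 224770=2.75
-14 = -14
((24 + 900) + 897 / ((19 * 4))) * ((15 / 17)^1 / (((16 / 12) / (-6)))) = -3715.69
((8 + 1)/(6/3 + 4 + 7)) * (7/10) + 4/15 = 293/390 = 0.75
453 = 453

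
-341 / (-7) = 341 / 7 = 48.71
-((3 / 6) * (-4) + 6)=-4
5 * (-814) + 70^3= 338930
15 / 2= 7.50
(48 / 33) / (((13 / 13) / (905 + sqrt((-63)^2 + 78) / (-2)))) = 14480 / 11 - 8 * sqrt(4047) / 11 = 1270.10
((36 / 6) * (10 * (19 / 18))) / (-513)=-10 / 81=-0.12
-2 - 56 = -58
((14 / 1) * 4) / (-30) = -28 / 15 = -1.87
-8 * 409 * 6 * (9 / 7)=-25241.14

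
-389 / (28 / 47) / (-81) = 18283 / 2268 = 8.06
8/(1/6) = 48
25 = 25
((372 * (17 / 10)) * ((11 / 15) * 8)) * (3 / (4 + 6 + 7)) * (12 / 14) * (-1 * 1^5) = -98208 / 175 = -561.19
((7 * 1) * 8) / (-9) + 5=-11 / 9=-1.22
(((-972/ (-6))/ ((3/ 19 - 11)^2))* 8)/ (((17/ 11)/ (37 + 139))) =226442304/ 180353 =1255.55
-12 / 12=-1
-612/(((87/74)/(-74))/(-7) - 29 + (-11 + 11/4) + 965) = -0.66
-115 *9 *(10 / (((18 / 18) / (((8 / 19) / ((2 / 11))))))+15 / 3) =-553725 / 19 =-29143.42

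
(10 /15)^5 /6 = 0.02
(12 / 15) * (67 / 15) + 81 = 6343 / 75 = 84.57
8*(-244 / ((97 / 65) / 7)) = -888160 / 97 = -9156.29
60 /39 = 20 /13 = 1.54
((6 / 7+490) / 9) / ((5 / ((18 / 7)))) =6872 / 245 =28.05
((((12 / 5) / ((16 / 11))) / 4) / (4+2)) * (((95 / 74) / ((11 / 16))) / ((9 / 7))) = 133 / 1332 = 0.10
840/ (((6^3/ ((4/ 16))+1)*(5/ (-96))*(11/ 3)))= -48384/ 9515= -5.09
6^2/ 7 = 36/ 7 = 5.14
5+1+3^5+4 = 253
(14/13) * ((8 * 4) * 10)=4480/13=344.62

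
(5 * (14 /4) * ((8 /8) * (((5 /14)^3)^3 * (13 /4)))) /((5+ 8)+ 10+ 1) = 126953125 /566702997504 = 0.00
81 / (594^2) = 1 / 4356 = 0.00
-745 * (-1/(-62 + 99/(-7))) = -5215/533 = -9.78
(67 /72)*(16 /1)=134 /9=14.89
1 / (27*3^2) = 0.00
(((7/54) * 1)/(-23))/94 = -7/116748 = -0.00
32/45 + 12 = 572/45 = 12.71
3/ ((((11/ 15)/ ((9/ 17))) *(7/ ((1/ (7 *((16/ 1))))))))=405/ 146608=0.00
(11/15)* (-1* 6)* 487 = -10714/5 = -2142.80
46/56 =23/28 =0.82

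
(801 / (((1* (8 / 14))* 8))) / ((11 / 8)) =5607 / 44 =127.43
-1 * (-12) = 12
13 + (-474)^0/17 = 13.06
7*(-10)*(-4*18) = 5040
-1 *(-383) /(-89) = -383 /89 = -4.30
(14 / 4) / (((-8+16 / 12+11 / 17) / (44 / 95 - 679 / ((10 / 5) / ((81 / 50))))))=372744057 / 1166600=319.51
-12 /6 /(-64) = 0.03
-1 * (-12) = 12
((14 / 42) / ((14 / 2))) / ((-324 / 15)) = -5 / 2268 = -0.00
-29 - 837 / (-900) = -2807 / 100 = -28.07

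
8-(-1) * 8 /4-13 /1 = -3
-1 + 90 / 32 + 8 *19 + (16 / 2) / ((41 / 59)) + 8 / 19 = 2065855 / 12464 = 165.75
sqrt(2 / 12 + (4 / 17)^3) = sqrt(540294) / 1734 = 0.42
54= 54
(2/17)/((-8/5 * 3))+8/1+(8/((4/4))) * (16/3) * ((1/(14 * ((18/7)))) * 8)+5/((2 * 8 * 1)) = 130499/7344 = 17.77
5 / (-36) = -5 / 36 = -0.14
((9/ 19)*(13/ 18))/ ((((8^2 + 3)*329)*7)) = 13/ 5863438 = 0.00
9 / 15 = 3 / 5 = 0.60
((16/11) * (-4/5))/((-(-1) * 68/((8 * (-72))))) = 9216/935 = 9.86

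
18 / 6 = 3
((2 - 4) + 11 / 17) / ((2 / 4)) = -2.71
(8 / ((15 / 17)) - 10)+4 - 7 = -59 / 15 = -3.93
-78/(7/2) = -156/7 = -22.29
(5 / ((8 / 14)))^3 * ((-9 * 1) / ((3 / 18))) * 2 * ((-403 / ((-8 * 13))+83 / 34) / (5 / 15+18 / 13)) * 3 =-116344785375 / 145792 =-798019.00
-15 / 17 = -0.88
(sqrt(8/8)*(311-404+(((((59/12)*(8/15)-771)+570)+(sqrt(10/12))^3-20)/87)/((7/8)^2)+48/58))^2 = 335286243737329/36800667225-585946336*sqrt(30)/1472026689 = 9108.69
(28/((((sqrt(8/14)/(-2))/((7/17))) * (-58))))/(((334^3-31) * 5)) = 98 * sqrt(7)/91845093945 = 0.00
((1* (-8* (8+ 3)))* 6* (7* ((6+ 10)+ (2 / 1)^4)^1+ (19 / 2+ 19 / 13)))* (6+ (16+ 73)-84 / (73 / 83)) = 59672712 / 949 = 62879.57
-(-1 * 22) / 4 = 11 / 2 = 5.50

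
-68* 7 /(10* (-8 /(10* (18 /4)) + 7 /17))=-203.43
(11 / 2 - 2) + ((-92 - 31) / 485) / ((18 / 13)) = 4826 / 1455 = 3.32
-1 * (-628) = 628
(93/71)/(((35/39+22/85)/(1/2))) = 308295/544286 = 0.57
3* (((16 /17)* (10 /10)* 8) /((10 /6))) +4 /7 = 8404 /595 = 14.12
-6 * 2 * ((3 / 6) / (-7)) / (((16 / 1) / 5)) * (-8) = -2.14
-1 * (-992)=992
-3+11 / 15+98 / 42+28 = 28.07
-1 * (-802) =802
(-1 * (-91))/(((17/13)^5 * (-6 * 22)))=-33787663/187421124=-0.18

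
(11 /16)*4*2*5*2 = 55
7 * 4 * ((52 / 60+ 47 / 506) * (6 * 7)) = 1427468 / 1265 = 1128.43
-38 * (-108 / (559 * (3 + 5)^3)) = 513 / 35776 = 0.01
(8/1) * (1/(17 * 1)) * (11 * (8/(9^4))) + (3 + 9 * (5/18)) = 1228315/223074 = 5.51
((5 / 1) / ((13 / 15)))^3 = 421875 / 2197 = 192.02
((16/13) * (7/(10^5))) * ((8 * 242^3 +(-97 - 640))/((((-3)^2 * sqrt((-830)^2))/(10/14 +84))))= 110.78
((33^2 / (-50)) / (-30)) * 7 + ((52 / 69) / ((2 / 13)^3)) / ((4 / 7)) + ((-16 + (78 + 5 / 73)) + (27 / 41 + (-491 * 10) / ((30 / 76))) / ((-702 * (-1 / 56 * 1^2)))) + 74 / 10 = -555.47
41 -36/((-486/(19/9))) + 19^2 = 97724/243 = 402.16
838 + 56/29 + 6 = 24532/29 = 845.93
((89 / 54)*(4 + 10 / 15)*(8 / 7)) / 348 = 178 / 7047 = 0.03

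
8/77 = 0.10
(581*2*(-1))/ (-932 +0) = 581/ 466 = 1.25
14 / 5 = 2.80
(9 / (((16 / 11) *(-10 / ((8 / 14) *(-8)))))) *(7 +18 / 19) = 14949 / 665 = 22.48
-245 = -245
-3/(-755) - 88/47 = -66299/35485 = -1.87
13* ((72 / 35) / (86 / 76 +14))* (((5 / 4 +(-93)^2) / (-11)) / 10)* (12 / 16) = -104.24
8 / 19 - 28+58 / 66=-16741 / 627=-26.70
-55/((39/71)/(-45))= 4505.77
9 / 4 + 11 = 53 / 4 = 13.25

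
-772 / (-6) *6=772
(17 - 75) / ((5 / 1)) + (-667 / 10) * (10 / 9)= -3857 / 45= -85.71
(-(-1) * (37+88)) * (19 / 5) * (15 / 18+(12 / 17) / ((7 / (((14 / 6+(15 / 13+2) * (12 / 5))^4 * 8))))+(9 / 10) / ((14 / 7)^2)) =67636621762818919 / 18353298600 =3685256.98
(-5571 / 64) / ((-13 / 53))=295263 / 832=354.88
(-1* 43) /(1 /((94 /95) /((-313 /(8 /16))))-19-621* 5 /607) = 1226747 /18737131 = 0.07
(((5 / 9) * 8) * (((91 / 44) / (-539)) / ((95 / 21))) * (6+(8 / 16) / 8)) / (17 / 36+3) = -3783 / 574750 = -0.01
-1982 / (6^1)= -991 / 3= -330.33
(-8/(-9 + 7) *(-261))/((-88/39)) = 10179/22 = 462.68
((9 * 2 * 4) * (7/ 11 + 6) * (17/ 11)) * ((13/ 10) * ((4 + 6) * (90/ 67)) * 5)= 64476.28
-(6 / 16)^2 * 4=-9 / 16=-0.56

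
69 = 69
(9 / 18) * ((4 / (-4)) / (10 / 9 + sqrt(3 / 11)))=-495 / 857 + 81 * sqrt(33) / 1714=-0.31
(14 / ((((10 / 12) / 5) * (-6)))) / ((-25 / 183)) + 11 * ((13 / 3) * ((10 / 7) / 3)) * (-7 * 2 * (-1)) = 94558 / 225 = 420.26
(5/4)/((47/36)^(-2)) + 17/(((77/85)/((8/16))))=11.51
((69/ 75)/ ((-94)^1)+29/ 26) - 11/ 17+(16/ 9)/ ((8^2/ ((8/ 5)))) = 1175509/ 2337075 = 0.50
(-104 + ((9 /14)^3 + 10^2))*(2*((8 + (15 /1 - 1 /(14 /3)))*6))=-9806379 /9604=-1021.07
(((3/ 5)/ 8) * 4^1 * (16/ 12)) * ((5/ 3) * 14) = 28/ 3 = 9.33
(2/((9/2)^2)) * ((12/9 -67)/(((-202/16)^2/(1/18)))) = -0.00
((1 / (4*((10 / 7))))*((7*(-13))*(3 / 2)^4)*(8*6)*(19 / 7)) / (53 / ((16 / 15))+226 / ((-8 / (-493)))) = -0.75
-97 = -97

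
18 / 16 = 9 / 8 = 1.12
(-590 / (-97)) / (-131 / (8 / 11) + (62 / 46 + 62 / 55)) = -5970800 / 174388249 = -0.03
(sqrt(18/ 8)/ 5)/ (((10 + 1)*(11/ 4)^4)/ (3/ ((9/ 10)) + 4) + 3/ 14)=1792/ 513715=0.00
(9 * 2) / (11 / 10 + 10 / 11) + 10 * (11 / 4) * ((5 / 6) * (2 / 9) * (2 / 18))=1023055 / 107406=9.53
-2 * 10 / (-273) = 20 / 273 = 0.07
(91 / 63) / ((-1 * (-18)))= 13 / 162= 0.08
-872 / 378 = -436 / 189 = -2.31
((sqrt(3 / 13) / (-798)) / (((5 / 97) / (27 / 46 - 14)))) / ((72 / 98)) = 418943 * sqrt(39) / 12270960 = 0.21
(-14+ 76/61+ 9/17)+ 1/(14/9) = -168145/14518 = -11.58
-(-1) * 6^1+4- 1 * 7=3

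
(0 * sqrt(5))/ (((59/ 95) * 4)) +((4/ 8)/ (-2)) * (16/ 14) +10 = 9.71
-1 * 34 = -34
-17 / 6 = -2.83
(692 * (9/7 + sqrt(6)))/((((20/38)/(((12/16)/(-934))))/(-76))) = 1686231/16345 + 187359 * sqrt(6)/2335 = 299.71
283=283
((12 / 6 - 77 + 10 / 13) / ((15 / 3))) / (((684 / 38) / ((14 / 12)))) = -1351 / 1404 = -0.96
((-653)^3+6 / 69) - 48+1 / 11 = -70446616580 / 253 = -278445124.82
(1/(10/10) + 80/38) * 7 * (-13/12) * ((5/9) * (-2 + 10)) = -53690/513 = -104.66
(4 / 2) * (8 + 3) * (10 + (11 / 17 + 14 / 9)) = 41074 / 153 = 268.46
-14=-14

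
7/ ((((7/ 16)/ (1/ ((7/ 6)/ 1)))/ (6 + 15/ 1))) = 288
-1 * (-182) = 182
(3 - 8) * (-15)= 75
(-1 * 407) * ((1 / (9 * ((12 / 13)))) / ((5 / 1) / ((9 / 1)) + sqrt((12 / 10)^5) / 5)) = -2066796875 / 15879228 + 17857125 * sqrt(30) / 1323269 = -56.24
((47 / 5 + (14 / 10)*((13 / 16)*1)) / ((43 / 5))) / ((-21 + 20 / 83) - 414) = -69969 / 24826480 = -0.00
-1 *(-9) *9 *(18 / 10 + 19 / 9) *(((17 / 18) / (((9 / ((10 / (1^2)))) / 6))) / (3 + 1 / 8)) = 47872 / 75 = 638.29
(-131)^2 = 17161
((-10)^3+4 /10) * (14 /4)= -17493 /5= -3498.60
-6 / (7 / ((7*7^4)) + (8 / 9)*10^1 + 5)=-64827 / 150067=-0.43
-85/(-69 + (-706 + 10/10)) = 85/774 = 0.11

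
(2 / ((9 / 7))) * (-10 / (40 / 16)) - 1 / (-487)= -27263 / 4383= -6.22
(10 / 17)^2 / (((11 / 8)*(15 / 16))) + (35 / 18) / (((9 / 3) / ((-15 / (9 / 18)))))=-19.18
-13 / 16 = -0.81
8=8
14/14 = 1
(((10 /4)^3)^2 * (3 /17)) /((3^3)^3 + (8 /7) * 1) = 328125 /149914432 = 0.00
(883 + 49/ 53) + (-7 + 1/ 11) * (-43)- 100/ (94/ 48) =30961804/ 27401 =1129.95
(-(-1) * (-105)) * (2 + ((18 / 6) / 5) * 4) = -462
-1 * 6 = -6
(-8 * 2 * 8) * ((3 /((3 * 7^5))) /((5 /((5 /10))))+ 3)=-32269504 /84035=-384.00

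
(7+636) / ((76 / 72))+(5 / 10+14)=23699 / 38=623.66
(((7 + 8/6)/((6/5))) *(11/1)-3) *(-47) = -62087/18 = -3449.28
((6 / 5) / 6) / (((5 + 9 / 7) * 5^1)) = 7 / 1100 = 0.01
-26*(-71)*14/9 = 25844/9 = 2871.56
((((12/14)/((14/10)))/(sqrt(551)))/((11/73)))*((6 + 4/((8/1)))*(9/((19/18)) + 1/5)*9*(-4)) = -353.45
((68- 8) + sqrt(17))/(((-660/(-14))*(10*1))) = 7*sqrt(17)/3300 + 7/55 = 0.14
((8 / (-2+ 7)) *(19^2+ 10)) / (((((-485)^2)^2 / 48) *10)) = 71232 / 1383270015625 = 0.00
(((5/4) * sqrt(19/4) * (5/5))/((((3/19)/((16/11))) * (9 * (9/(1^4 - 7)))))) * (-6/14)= 380 * sqrt(19)/2079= 0.80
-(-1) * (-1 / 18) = -1 / 18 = -0.06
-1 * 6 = -6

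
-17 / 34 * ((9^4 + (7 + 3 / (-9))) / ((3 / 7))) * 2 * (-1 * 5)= 689605 / 9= 76622.78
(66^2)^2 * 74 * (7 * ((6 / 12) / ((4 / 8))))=9828913248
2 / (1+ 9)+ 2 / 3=13 / 15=0.87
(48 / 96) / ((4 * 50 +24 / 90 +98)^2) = 225 / 40033352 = 0.00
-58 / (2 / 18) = -522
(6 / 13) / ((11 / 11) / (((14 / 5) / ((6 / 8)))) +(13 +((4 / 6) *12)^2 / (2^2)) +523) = 112 / 134017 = 0.00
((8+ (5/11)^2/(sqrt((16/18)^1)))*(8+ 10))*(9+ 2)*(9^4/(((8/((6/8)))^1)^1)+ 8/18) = 13295625*sqrt(2)/704+ 1950025/2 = 1001721.10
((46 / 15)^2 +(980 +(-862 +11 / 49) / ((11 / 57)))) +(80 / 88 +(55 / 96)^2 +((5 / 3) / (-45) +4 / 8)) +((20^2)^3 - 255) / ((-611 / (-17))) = 1777205.84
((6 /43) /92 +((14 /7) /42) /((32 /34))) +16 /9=1824239 /996912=1.83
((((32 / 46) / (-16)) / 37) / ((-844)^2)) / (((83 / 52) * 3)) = -13 / 37735821516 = -0.00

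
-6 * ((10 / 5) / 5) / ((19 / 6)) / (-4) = 18 / 95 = 0.19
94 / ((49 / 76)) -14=6458 / 49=131.80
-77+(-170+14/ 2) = -240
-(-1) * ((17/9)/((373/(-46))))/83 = -782/278631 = -0.00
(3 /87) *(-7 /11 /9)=-7 /2871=-0.00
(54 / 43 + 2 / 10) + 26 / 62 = 12498 / 6665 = 1.88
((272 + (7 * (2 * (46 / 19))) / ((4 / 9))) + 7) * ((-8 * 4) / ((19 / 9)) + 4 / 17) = -32535000 / 6137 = -5301.45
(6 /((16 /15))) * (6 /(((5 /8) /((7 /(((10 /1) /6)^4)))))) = 30618 /625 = 48.99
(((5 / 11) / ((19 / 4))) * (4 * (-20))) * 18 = -28800 / 209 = -137.80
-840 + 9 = -831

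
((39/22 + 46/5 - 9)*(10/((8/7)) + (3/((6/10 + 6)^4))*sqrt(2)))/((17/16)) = 217000*sqrt(2)/73922409 + 3038/187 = 16.25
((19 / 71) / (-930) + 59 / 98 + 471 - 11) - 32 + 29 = 740278372 / 1617735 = 457.60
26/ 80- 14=-547/ 40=-13.68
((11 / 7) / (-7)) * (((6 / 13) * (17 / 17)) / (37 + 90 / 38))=-57 / 21658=-0.00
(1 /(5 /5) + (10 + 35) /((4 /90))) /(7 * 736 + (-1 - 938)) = 2027 /8426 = 0.24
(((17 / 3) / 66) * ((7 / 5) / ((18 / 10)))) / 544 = 7 / 57024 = 0.00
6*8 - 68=-20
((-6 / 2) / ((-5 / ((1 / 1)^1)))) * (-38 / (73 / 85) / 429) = -0.06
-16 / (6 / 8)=-64 / 3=-21.33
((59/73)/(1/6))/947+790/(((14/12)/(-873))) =-286065458142/483917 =-591145.71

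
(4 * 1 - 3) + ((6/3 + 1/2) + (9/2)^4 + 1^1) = 6633/16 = 414.56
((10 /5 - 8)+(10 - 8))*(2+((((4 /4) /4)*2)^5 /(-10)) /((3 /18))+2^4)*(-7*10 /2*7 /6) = 46991 /16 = 2936.94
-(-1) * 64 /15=64 /15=4.27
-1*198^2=-39204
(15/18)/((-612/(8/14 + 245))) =-955/2856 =-0.33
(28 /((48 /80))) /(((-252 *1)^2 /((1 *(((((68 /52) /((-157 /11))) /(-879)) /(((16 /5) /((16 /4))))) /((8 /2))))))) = 4675 /195306261696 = 0.00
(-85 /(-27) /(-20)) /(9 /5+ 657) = -85 /355752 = -0.00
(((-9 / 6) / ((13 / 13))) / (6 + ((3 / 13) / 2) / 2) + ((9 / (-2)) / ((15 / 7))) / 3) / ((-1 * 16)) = 199 / 3360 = 0.06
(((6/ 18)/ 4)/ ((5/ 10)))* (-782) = -391/ 3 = -130.33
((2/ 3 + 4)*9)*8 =336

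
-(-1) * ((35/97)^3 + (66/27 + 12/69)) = 503543891/188923311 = 2.67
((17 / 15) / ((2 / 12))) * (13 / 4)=221 / 10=22.10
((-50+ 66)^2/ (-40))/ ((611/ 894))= -9.36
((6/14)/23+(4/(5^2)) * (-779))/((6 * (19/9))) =-1504803/152950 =-9.84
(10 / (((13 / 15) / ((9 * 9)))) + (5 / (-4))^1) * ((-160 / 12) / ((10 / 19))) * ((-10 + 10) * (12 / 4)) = 0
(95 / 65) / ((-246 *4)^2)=19 / 12587328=0.00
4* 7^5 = 67228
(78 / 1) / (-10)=-39 / 5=-7.80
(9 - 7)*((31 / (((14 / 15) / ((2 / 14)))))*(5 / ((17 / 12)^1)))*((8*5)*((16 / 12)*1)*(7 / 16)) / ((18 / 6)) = 31000 / 119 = 260.50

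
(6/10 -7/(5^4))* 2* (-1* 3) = -2208/625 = -3.53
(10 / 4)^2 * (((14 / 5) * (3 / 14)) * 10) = 75 / 2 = 37.50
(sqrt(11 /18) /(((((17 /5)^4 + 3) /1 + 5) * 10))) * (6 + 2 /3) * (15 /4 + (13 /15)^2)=101275 * sqrt(22) /28680804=0.02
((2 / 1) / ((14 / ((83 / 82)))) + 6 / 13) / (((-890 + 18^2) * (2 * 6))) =-4523 / 50681904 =-0.00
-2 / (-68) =1 / 34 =0.03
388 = 388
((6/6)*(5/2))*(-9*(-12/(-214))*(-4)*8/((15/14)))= 4032/107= 37.68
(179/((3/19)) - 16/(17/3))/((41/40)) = 2306920/2091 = 1103.26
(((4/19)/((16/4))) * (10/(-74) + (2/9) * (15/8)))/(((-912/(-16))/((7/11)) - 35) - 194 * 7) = -875/76970064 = -0.00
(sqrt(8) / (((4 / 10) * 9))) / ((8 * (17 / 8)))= 5 * sqrt(2) / 153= 0.05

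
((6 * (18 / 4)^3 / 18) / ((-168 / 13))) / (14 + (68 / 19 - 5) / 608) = -380133 / 2263814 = -0.17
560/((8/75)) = 5250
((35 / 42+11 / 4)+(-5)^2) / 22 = 343 / 264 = 1.30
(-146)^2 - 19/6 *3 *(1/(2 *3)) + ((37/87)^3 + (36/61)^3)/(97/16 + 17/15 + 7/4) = 21314.45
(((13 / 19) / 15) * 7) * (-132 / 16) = -1001 / 380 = -2.63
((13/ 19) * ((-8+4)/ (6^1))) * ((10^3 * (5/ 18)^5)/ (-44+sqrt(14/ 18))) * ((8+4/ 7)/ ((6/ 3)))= 25390625 * sqrt(7)/ 45594901863+1117187500/ 15198300621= 0.07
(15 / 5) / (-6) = -1 / 2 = -0.50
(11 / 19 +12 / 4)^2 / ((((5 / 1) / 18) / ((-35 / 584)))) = -72828 / 26353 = -2.76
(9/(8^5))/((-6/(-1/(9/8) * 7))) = 7/24576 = 0.00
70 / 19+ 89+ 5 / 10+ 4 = 3693 / 38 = 97.18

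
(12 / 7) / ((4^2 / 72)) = 7.71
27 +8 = 35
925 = 925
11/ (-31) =-11/ 31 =-0.35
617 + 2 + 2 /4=1239 /2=619.50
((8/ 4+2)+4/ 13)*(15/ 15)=56/ 13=4.31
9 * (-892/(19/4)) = -32112/19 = -1690.11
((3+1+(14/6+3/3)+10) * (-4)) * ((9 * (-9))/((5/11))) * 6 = 370656/5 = 74131.20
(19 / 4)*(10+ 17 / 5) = 1273 / 20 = 63.65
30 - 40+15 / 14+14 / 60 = -913 / 105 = -8.70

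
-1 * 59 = -59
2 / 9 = 0.22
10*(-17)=-170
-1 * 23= -23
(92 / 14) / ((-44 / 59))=-8.81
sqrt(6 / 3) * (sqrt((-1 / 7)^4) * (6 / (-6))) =-sqrt(2) / 49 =-0.03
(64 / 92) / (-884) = -4 / 5083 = -0.00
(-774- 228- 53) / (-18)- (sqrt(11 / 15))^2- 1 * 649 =-53201 / 90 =-591.12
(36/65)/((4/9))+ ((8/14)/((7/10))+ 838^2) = 2236653709/3185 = 702246.06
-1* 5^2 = -25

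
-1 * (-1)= 1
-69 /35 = -1.97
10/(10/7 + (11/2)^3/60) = 33600/14117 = 2.38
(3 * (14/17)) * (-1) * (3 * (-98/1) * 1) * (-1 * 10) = -123480/17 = -7263.53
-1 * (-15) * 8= 120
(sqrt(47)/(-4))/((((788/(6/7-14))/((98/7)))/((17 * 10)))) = 1955 * sqrt(47)/197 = 68.03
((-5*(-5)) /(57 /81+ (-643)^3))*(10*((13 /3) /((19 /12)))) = -35100 /13637987333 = -0.00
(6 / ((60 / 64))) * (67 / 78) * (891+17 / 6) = 2874568 / 585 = 4913.79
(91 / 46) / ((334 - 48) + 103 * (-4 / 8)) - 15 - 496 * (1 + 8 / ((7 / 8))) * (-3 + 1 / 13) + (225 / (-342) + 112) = 78876214709 / 5328778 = 14801.93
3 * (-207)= -621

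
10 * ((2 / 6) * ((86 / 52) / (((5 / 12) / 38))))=6536 / 13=502.77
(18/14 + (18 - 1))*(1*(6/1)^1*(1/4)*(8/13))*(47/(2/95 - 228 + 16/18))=-30862080/8834371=-3.49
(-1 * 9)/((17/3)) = -27/17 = -1.59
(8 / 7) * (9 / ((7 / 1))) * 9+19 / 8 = 6115 / 392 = 15.60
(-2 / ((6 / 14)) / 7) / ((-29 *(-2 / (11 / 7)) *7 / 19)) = -209 / 4263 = -0.05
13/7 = 1.86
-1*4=-4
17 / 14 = 1.21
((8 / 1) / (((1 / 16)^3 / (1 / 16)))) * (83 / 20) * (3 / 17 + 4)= 3017216 / 85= 35496.66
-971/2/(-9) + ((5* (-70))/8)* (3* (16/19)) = -19351/342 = -56.58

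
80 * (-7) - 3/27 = -5041/9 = -560.11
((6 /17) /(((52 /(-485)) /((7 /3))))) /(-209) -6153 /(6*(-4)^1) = 94747219 /369512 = 256.41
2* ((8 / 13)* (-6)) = -96 / 13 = -7.38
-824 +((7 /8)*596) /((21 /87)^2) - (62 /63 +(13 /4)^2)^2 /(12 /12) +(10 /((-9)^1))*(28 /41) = 332959029127 /41658624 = 7992.56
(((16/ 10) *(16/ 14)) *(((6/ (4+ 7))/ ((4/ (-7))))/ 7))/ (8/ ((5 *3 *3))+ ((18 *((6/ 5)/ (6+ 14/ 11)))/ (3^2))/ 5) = -86400/ 84469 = -1.02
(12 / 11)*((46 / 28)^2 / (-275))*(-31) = 49197 / 148225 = 0.33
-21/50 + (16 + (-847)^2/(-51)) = -14051.26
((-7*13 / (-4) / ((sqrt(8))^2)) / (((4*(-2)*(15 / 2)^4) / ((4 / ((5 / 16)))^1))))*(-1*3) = 364 / 84375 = 0.00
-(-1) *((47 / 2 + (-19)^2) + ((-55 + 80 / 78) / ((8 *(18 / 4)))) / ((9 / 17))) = 4822757 / 12636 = 381.67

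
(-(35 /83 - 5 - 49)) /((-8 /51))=-226797 /664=-341.56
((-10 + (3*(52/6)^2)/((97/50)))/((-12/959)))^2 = 219388086180025/3048516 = 71965535.42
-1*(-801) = 801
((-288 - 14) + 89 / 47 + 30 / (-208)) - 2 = -1477401 / 4888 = -302.25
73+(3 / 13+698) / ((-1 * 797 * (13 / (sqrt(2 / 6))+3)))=125563675 / 1719926 - 9077 * sqrt(3) / 396906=72.97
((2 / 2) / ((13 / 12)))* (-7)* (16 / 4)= -336 / 13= -25.85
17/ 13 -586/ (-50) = 4234/ 325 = 13.03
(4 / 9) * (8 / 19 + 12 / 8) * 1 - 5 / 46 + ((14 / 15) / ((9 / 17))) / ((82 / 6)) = 156613 / 179170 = 0.87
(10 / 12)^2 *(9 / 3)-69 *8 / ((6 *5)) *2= -2083 / 60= -34.72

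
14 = 14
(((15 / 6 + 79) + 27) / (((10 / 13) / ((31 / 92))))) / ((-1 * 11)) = -87451 / 20240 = -4.32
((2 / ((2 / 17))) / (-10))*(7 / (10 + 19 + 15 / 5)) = -119 / 320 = -0.37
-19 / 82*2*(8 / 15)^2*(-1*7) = 8512 / 9225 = 0.92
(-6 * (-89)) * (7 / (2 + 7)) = 415.33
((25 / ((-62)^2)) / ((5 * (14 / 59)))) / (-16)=-295 / 861056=-0.00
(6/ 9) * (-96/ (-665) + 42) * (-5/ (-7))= 18684/ 931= 20.07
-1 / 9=-0.11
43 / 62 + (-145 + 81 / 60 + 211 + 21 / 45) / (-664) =730421 / 1235040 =0.59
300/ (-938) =-150/ 469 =-0.32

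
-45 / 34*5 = -225 / 34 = -6.62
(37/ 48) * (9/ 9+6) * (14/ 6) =1813/ 144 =12.59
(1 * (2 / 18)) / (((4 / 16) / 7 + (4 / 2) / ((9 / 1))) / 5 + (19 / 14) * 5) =28 / 1723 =0.02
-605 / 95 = -121 / 19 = -6.37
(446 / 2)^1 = 223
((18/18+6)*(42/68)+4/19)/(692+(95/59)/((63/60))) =3629031/555100048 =0.01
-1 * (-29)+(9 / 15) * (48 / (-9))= 129 / 5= 25.80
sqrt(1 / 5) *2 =2 *sqrt(5) / 5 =0.89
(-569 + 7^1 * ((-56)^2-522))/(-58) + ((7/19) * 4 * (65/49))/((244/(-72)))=-144106817/470554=-306.25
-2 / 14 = -1 / 7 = -0.14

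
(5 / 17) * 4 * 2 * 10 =400 / 17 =23.53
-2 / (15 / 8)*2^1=-32 / 15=-2.13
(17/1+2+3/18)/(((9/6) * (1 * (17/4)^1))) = 460/153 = 3.01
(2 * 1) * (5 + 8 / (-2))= 2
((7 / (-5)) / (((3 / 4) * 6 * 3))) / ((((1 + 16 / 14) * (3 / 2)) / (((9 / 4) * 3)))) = -49 / 225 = -0.22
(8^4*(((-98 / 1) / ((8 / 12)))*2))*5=-6021120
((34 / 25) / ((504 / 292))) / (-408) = -73 / 37800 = -0.00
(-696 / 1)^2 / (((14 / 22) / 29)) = 22075529.14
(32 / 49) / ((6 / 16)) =256 / 147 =1.74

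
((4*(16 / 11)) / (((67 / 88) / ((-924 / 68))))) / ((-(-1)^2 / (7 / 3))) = 242.29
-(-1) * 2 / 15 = 2 / 15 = 0.13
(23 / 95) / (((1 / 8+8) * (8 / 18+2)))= 828 / 67925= 0.01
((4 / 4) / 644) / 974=1 / 627256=0.00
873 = 873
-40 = -40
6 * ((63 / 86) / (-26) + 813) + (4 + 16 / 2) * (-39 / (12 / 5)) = 5235405 / 1118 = 4682.83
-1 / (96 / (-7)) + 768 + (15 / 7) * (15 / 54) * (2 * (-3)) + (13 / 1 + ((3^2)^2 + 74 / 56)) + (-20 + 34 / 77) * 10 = 4910051 / 7392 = 664.24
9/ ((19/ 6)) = 54/ 19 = 2.84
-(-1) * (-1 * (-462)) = 462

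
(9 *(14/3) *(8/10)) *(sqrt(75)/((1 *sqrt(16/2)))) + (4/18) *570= 42 *sqrt(6) + 380/3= 229.55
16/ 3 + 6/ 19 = 5.65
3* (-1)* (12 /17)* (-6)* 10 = 2160 /17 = 127.06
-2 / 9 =-0.22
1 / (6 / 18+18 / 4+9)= 6 / 83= 0.07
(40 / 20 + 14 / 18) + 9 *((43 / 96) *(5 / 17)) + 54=283789 / 4896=57.96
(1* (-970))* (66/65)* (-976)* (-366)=-4573793664/13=-351830281.85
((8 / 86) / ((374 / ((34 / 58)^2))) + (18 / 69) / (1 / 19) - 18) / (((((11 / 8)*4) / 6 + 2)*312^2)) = -59668559 / 1298825968440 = -0.00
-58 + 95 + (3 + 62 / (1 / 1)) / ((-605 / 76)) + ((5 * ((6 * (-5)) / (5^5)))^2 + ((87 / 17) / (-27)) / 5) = 8330591468 / 289265625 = 28.80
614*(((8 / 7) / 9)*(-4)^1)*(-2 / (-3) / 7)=-39296 / 1323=-29.70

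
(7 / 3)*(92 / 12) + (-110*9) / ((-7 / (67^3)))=2679799457 / 63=42536499.32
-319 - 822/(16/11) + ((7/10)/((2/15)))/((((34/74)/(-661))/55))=-416293.46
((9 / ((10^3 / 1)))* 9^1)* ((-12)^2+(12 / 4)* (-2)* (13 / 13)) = 5589 / 500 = 11.18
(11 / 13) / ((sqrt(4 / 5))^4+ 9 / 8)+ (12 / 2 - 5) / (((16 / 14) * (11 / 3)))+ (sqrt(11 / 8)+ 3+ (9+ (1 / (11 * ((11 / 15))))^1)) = 14.01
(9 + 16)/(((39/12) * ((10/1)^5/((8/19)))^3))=1/1741542968750000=0.00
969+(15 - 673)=311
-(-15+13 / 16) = 227 / 16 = 14.19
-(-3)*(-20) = -60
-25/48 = -0.52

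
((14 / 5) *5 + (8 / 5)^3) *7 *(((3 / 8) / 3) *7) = 55419 / 500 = 110.84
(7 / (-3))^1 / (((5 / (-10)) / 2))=28 / 3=9.33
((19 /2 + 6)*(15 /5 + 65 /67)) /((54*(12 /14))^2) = 202027 /7033392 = 0.03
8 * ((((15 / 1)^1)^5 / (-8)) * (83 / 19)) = -63028125 / 19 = -3317269.74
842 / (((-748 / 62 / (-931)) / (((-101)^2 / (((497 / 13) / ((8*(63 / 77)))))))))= 16573492150488 / 146047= 113480538.12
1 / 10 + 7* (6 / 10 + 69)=4873 / 10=487.30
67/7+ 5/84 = 809/84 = 9.63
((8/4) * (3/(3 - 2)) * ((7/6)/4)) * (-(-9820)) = 17185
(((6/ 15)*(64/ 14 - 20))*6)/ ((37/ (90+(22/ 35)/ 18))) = -4083984/ 45325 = -90.10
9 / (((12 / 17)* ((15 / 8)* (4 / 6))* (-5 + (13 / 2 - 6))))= -34 / 15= -2.27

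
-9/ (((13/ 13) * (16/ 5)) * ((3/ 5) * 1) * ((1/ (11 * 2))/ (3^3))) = -22275/ 8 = -2784.38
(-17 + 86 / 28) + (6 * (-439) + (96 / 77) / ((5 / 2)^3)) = -50971089 / 19250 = -2647.85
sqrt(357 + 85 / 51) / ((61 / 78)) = 52 * sqrt(807) / 61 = 24.22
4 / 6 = 2 / 3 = 0.67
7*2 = 14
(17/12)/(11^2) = 17/1452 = 0.01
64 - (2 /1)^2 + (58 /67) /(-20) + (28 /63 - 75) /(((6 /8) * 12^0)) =-713663 /18090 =-39.45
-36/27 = -4/3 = -1.33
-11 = -11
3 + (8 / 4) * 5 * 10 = 103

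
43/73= 0.59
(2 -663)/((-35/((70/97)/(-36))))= -661/1746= -0.38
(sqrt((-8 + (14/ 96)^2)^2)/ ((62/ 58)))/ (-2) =-3.73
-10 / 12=-5 / 6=-0.83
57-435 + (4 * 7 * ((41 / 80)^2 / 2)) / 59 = -71354633 / 188800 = -377.94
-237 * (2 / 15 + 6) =-7268 / 5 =-1453.60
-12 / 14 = -6 / 7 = -0.86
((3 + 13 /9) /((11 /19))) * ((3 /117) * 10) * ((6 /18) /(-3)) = -7600 /34749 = -0.22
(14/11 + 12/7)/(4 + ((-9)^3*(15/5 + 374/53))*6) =-1219/17949701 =-0.00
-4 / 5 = -0.80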